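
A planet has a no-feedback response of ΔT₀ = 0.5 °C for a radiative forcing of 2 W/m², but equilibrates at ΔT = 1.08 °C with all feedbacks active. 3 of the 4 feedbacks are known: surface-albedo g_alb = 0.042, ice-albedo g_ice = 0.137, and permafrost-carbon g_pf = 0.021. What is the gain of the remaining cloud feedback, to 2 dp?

Amplification A = ΔT/ΔT₀ = 1.08/0.5 = 2.16.
Total gain g = 1 − 1/A = 1 − 1/2.16 = 0.537.
Known gains sum to 0.042 + 0.137 + 0.021 = 0.2.
g_cld = 0.537 − 0.2 = 0.34.

0.34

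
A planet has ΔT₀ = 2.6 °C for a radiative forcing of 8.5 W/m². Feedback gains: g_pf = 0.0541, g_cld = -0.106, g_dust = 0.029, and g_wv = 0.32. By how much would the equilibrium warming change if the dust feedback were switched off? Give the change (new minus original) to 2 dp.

-0.15 °C

Original: g = 0.2971, ΔT = 2.6/(1−0.2971) = 3.6990 °C.
Without dust: g' = 0.2681, ΔT' = 2.6/(1−0.2681) = 3.5524 °C.
Change = 3.5524 − 3.6990 = -0.15 °C.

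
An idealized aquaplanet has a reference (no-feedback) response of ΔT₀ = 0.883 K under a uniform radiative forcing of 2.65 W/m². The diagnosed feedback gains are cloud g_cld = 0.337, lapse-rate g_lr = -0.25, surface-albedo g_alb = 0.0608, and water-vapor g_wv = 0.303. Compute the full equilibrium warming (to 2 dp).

Total gain g = 0.337 − 0.25 + 0.0608 + 0.303 = 0.4508.
Amplification A = 1/(1 − 0.4508) = 1.821.
ΔT = 0.883 × 1.821 = 1.61 K.

1.61 K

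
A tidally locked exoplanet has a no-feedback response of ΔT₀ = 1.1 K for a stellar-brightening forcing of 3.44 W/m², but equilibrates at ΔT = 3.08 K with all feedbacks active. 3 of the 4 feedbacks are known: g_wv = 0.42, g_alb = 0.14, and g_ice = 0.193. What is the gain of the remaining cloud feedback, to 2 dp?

Amplification A = ΔT/ΔT₀ = 3.08/1.1 = 2.8.
Total gain g = 1 − 1/A = 1 − 1/2.8 = 0.6429.
Known gains sum to 0.42 + 0.14 + 0.193 = 0.753.
g_cld = 0.6429 − 0.753 = -0.11.

-0.11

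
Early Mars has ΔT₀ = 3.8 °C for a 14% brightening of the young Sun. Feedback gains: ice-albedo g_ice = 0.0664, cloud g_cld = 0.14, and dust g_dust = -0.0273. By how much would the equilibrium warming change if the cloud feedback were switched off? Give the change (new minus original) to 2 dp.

-0.67 °C

Original: g = 0.1791, ΔT = 3.8/(1−0.1791) = 4.6291 °C.
Without cloud: g' = 0.0391, ΔT' = 3.8/(1−0.0391) = 3.9546 °C.
Change = 3.9546 − 4.6291 = -0.67 °C.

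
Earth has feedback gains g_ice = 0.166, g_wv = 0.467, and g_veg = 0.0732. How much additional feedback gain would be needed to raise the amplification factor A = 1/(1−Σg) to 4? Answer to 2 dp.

0.04

Current total gain = 0.7062.
Target gain for A = 4: g* = 1 − 1/4 = 0.75.
Additional gain needed = 0.75 − 0.7062 = 0.04.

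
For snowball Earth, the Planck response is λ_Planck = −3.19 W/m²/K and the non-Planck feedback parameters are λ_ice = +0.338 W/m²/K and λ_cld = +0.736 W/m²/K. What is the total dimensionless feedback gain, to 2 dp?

Convert to gains: g_ice = 0.338/3.19 = 0.106; g_cld = 0.736/3.19 = 0.2307.
Total gain g = 0.3367.

0.34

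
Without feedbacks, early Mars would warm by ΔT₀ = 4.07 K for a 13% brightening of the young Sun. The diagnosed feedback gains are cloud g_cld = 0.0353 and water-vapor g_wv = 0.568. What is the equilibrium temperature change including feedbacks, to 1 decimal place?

Total gain g = 0.0353 + 0.568 = 0.6033.
Amplification A = 1/(1 − 0.6033) = 2.521.
ΔT = 4.07 × 2.521 = 10.3 K.

10.3 K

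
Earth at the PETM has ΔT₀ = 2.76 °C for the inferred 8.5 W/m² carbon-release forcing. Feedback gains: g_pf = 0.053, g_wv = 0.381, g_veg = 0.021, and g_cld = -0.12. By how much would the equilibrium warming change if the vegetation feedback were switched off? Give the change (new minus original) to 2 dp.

Original: g = 0.335, ΔT = 2.76/(1−0.335) = 4.1504 °C.
Without vegetation: g' = 0.314, ΔT' = 2.76/(1−0.314) = 4.0233 °C.
Change = 4.0233 − 4.1504 = -0.13 °C.

-0.13 °C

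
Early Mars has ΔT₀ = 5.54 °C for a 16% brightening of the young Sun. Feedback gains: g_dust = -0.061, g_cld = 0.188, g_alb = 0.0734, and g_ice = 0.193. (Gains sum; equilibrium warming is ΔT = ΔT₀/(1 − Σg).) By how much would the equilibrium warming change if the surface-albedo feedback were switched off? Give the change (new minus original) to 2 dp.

-0.99 °C

Original: g = 0.3934, ΔT = 5.54/(1−0.3934) = 9.1329 °C.
Without surface-albedo: g' = 0.32, ΔT' = 5.54/(1−0.32) = 8.1471 °C.
Change = 8.1471 − 9.1329 = -0.99 °C.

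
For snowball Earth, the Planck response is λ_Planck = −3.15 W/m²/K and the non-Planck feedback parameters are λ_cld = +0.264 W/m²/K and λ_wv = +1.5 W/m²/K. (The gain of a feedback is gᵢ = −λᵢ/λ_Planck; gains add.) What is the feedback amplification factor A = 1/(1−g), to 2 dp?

2.27

Convert to gains: g_cld = 0.264/3.15 = 0.08381; g_wv = 1.5/3.15 = 0.4762.
Total gain g = 0.56001.
A = 1/(1 − 0.56001) = 2.27.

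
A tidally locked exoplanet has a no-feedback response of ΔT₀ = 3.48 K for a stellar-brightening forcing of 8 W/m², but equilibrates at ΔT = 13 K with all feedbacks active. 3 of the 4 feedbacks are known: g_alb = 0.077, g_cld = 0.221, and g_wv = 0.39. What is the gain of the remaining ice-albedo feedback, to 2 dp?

0.04

Amplification A = ΔT/ΔT₀ = 13/3.48 = 3.736.
Total gain g = 1 − 1/A = 1 − 1/3.736 = 0.7323.
Known gains sum to 0.077 + 0.221 + 0.39 = 0.688.
g_ice = 0.7323 − 0.688 = 0.04.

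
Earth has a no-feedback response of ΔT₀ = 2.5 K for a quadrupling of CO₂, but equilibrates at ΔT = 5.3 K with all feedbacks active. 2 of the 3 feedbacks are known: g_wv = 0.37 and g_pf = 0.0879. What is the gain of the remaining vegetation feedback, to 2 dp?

Amplification A = ΔT/ΔT₀ = 5.3/2.5 = 2.12.
Total gain g = 1 − 1/A = 1 − 1/2.12 = 0.5283.
Known gains sum to 0.37 + 0.0879 = 0.4579.
g_veg = 0.5283 − 0.4579 = 0.07.

0.07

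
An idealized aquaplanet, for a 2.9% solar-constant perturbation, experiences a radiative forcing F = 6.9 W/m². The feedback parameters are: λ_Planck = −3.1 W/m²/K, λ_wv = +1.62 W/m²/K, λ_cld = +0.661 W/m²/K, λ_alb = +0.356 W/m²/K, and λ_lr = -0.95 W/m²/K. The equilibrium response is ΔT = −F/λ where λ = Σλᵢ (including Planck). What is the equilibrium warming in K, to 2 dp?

Net feedback parameter λ = (−3.1) + (+1.62) + (+0.661) + (+0.356) + (-0.95) = -1.413 W/m²/K.
ΔT = −F/λ = −6.9/(-1.413) = 4.88 K.

4.88 K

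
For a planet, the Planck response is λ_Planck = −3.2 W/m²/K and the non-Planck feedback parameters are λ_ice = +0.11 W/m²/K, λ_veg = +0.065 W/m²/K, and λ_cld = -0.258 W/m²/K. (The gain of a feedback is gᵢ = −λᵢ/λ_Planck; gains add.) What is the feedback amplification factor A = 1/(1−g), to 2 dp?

Convert to gains: g_ice = 0.11/3.2 = 0.03437; g_veg = 0.065/3.2 = 0.02031; g_cld = -0.258/3.2 = -0.08063.
Total gain g = -0.02595.
A = 1/(1 + 0.02595) = 0.97.

0.97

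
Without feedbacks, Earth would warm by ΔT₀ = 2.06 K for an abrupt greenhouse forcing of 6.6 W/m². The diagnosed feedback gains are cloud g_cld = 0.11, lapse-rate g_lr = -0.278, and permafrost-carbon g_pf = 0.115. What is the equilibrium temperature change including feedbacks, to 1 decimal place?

2.0 K

Total gain g = 0.11 − 0.278 + 0.115 = -0.053.
Amplification A = 1/(1 + 0.053) = 0.9497.
ΔT = 2.06 × 0.9497 = 2.0 K.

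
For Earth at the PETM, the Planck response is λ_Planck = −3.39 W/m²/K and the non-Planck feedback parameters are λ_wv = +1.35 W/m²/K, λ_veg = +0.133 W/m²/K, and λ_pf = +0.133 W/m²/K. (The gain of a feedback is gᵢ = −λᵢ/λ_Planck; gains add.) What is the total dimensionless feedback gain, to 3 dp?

Convert to gains: g_wv = 1.35/3.39 = 0.3982; g_veg = 0.133/3.39 = 0.03923; g_pf = 0.133/3.39 = 0.03923.
Total gain g = 0.47666.

0.477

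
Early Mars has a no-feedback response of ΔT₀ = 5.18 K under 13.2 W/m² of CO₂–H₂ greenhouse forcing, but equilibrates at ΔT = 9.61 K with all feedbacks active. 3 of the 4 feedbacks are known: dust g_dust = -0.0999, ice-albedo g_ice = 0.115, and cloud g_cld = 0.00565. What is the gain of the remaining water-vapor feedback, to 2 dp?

0.44

Amplification A = ΔT/ΔT₀ = 9.61/5.18 = 1.855.
Total gain g = 1 − 1/A = 1 − 1/1.855 = 0.4609.
Known gains sum to -0.0999 + 0.115 + 0.00565 = 0.02075.
g_wv = 0.4609 − 0.02075 = 0.44.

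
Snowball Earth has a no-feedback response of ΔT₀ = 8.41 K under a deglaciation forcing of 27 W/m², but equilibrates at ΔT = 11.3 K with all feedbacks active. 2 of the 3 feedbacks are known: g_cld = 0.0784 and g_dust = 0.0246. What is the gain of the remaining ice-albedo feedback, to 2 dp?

0.15

Amplification A = ΔT/ΔT₀ = 11.3/8.41 = 1.344.
Total gain g = 1 − 1/A = 1 − 1/1.344 = 0.256.
Known gains sum to 0.0784 + 0.0246 = 0.103.
g_ice = 0.256 − 0.103 = 0.15.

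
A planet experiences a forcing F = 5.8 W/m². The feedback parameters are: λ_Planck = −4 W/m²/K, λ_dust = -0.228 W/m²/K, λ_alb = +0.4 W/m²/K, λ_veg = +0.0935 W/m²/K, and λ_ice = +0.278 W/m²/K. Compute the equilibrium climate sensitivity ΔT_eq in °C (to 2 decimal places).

1.68 °C

Net feedback parameter λ = (−4) + (-0.228) + (+0.4) + (+0.0935) + (+0.278) = -3.4565 W/m²/K.
ΔT = −F/λ = −5.8/(-3.4565) = 1.68 °C.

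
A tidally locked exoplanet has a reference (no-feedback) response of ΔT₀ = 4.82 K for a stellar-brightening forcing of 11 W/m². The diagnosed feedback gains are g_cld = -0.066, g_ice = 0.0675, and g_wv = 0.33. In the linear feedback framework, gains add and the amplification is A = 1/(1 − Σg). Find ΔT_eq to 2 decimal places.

7.21 K

Total gain g = -0.066 + 0.0675 + 0.33 = 0.3315.
Amplification A = 1/(1 − 0.3315) = 1.496.
ΔT = 4.82 × 1.496 = 7.21 K.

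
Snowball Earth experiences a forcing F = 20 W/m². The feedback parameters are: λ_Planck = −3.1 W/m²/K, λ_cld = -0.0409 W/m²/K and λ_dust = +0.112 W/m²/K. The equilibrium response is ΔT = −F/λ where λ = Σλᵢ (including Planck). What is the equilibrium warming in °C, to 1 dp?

Net feedback parameter λ = (−3.1) + (-0.0409) + (+0.112) = -3.0289 W/m²/K.
ΔT = −F/λ = −20/(-3.0289) = 6.6 °C.

6.6 °C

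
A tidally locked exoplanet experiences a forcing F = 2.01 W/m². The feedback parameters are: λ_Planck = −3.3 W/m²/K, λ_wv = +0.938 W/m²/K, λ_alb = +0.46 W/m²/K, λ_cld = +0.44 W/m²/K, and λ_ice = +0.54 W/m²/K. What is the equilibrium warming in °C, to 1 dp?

2.2 °C

Net feedback parameter λ = (−3.3) + (+0.938) + (+0.46) + (+0.44) + (+0.54) = -0.922 W/m²/K.
ΔT = −F/λ = −2.01/(-0.922) = 2.2 °C.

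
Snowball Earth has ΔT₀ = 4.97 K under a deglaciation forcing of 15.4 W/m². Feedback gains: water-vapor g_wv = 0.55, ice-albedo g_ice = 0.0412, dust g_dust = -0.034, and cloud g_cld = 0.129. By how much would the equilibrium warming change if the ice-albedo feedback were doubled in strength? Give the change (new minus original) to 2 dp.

Original: g = 0.6862, ΔT = 4.97/(1−0.6862) = 15.8381 K.
With doubled ice-albedo: g' = 0.7274, ΔT' = 4.97/(1−0.7274) = 18.2318 K.
Change = 18.2318 − 15.8381 = 2.39 K.

2.39 K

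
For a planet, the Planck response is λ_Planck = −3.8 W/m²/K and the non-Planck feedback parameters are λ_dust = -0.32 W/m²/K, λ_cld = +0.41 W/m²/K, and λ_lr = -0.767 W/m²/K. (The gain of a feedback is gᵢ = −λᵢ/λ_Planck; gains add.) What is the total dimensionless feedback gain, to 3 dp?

Convert to gains: g_dust = -0.32/3.8 = -0.08421; g_cld = 0.41/3.8 = 0.1079; g_lr = -0.767/3.8 = -0.2018.
Total gain g = -0.17811.

-0.178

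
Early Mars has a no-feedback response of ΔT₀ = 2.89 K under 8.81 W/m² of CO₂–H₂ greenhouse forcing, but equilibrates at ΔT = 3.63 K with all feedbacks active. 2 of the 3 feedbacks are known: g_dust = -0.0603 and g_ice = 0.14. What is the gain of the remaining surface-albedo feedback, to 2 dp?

0.12

Amplification A = ΔT/ΔT₀ = 3.63/2.89 = 1.256.
Total gain g = 1 − 1/A = 1 − 1/1.256 = 0.2038.
Known gains sum to -0.0603 + 0.14 = 0.0797.
g_alb = 0.2038 − 0.0797 = 0.12.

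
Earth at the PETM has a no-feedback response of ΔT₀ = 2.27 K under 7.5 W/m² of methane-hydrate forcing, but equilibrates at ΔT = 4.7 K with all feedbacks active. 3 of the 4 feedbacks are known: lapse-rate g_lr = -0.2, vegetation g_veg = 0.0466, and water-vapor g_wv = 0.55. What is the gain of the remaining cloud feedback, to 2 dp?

Amplification A = ΔT/ΔT₀ = 4.7/2.27 = 2.07.
Total gain g = 1 − 1/A = 1 − 1/2.07 = 0.5169.
Known gains sum to -0.2 + 0.0466 + 0.55 = 0.3966.
g_cld = 0.5169 − 0.3966 = 0.12.

0.12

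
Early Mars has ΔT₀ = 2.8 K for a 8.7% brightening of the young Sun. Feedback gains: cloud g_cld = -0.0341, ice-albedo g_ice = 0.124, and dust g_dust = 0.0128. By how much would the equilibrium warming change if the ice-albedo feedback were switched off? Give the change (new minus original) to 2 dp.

Original: g = 0.1027, ΔT = 2.8/(1−0.1027) = 3.1205 K.
Without ice-albedo: g' = -0.0213, ΔT' = 2.8/(1+0.0213) = 2.7416 K.
Change = 2.7416 − 3.1205 = -0.38 K.

-0.38 K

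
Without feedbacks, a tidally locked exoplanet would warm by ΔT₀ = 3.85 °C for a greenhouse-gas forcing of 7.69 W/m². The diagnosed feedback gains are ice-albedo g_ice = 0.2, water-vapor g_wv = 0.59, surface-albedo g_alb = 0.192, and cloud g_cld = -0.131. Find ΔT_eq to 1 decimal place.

25.8 °C

Total gain g = 0.2 + 0.59 + 0.192 − 0.131 = 0.851.
Amplification A = 1/(1 − 0.851) = 6.711.
ΔT = 3.85 × 6.711 = 25.8 °C.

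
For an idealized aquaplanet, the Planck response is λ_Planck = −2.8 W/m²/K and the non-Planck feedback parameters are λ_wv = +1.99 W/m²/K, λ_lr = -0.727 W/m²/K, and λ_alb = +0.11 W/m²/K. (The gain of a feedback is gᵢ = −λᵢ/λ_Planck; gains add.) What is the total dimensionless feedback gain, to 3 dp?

0.490

Convert to gains: g_wv = 1.99/2.8 = 0.7107; g_lr = -0.727/2.8 = -0.2596; g_alb = 0.11/2.8 = 0.03929.
Total gain g = 0.49039.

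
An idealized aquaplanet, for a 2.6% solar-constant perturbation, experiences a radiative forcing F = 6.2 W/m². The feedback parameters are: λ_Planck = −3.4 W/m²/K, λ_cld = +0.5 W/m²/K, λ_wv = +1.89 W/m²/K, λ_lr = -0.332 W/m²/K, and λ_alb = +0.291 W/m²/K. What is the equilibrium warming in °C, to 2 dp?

5.90 °C

Net feedback parameter λ = (−3.4) + (+0.5) + (+1.89) + (-0.332) + (+0.291) = -1.051 W/m²/K.
ΔT = −F/λ = −6.2/(-1.051) = 5.90 °C.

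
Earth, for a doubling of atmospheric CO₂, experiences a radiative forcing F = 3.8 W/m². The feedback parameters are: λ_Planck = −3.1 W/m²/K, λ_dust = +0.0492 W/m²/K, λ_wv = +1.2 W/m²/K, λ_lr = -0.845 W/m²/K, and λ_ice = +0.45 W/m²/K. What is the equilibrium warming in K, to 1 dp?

Net feedback parameter λ = (−3.1) + (+0.0492) + (+1.2) + (-0.845) + (+0.45) = -2.2458 W/m²/K.
ΔT = −F/λ = −3.8/(-2.2458) = 1.7 K.

1.7 K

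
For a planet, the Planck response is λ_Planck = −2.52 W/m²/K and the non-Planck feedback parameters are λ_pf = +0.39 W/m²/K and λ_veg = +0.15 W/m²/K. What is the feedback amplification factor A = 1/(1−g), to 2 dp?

Convert to gains: g_pf = 0.39/2.52 = 0.1548; g_veg = 0.15/2.52 = 0.05952.
Total gain g = 0.21432.
A = 1/(1 − 0.21432) = 1.27.

1.27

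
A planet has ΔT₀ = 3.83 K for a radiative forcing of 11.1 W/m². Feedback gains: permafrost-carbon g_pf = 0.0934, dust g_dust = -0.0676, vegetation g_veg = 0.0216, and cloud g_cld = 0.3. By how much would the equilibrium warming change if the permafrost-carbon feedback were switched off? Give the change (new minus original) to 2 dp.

Original: g = 0.3474, ΔT = 3.83/(1−0.3474) = 5.8688 K.
Without permafrost-carbon: g' = 0.254, ΔT' = 3.83/(1−0.254) = 5.1340 K.
Change = 5.1340 − 5.8688 = -0.73 K.

-0.73 K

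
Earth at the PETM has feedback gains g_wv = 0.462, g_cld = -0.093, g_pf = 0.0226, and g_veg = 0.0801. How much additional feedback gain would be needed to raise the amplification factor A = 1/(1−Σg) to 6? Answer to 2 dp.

0.36

Current total gain = 0.4717.
Target gain for A = 6: g* = 1 − 1/6 = 0.8333.
Additional gain needed = 0.8333 − 0.4717 = 0.36.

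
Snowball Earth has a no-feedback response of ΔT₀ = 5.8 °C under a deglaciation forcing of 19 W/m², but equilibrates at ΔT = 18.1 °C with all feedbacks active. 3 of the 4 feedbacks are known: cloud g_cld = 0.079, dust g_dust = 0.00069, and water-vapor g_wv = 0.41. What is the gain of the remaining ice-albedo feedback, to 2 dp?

Amplification A = ΔT/ΔT₀ = 18.1/5.8 = 3.121.
Total gain g = 1 − 1/A = 1 − 1/3.121 = 0.6796.
Known gains sum to 0.079 + 0.00069 + 0.41 = 0.48969.
g_ice = 0.6796 − 0.48969 = 0.19.

0.19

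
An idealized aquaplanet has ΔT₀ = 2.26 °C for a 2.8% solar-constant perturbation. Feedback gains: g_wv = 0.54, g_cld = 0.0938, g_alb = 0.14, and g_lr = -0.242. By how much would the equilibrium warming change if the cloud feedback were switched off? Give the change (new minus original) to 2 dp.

Original: g = 0.5318, ΔT = 2.26/(1−0.5318) = 4.8270 °C.
Without cloud: g' = 0.438, ΔT' = 2.26/(1−0.438) = 4.0214 °C.
Change = 4.0214 − 4.8270 = -0.81 °C.

-0.81 °C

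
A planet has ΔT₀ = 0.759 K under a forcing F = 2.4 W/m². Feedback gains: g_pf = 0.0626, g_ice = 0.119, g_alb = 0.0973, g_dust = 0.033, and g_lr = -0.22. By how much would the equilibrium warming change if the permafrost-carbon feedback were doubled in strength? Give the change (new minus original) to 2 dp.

0.06 K

Original: g = 0.0919, ΔT = 0.759/(1−0.0919) = 0.8358 K.
With doubled permafrost-carbon: g' = 0.1545, ΔT' = 0.759/(1−0.1545) = 0.8977 K.
Change = 0.8977 − 0.8358 = 0.06 K.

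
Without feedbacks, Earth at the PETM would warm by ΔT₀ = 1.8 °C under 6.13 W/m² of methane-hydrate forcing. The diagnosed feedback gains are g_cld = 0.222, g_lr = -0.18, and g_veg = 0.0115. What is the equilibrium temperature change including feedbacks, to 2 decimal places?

1.90 °C

Total gain g = 0.222 − 0.18 + 0.0115 = 0.0535.
Amplification A = 1/(1 − 0.0535) = 1.057.
ΔT = 1.8 × 1.057 = 1.90 °C.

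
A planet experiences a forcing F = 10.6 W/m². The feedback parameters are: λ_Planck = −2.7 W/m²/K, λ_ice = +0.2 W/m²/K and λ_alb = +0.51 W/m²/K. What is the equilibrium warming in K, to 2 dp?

5.33 K

Net feedback parameter λ = (−2.7) + (+0.2) + (+0.51) = -1.99 W/m²/K.
ΔT = −F/λ = −10.6/(-1.99) = 5.33 K.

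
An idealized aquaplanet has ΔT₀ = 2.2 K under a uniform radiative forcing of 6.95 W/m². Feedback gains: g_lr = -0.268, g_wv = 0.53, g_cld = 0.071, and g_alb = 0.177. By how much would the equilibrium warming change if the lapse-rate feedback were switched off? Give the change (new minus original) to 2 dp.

Original: g = 0.51, ΔT = 2.2/(1−0.51) = 4.4898 K.
Without lapse-rate: g' = 0.778, ΔT' = 2.2/(1−0.778) = 9.9099 K.
Change = 9.9099 − 4.4898 = 5.42 K.

5.42 K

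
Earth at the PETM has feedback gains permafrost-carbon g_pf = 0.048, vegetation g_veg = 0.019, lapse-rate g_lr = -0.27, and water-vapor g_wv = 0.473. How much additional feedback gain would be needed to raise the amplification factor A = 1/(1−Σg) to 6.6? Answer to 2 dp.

Current total gain = 0.27.
Target gain for A = 6.6: g* = 1 − 1/6.6 = 0.8485.
Additional gain needed = 0.8485 − 0.27 = 0.58.

0.58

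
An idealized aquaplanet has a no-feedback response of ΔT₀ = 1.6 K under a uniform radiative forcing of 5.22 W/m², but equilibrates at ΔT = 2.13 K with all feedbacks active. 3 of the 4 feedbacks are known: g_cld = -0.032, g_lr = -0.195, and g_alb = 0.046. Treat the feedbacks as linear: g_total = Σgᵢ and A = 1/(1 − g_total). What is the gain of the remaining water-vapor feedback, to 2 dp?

0.43

Amplification A = ΔT/ΔT₀ = 2.13/1.6 = 1.331.
Total gain g = 1 − 1/A = 1 − 1/1.331 = 0.2487.
Known gains sum to -0.032 − 0.195 + 0.046 = -0.181.
g_wv = 0.2487 + 0.181 = 0.43.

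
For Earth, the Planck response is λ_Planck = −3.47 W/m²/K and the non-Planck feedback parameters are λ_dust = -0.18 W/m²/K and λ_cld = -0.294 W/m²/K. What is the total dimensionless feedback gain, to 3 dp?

-0.137

Convert to gains: g_dust = -0.18/3.47 = -0.05187; g_cld = -0.294/3.47 = -0.08473.
Total gain g = -0.1366.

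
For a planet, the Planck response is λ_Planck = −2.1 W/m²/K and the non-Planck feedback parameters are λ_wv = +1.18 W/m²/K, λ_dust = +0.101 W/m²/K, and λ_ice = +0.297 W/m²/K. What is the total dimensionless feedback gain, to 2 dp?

0.75

Convert to gains: g_wv = 1.18/2.1 = 0.5619; g_dust = 0.101/2.1 = 0.0481; g_ice = 0.297/2.1 = 0.1414.
Total gain g = 0.7514.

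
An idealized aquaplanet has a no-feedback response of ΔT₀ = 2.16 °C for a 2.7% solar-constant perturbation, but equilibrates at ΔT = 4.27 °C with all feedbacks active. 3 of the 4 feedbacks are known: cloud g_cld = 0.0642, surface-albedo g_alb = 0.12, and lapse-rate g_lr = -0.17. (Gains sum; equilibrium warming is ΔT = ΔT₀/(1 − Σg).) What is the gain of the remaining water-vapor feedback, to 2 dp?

Amplification A = ΔT/ΔT₀ = 4.27/2.16 = 1.977.
Total gain g = 1 − 1/A = 1 − 1/1.977 = 0.4942.
Known gains sum to 0.0642 + 0.12 − 0.17 = 0.0142.
g_wv = 0.4942 − 0.0142 = 0.48.

0.48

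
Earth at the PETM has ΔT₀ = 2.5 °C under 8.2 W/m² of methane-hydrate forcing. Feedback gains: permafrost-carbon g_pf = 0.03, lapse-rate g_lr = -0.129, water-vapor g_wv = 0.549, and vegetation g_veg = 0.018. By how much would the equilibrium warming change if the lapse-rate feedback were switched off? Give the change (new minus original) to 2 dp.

Original: g = 0.468, ΔT = 2.5/(1−0.468) = 4.6992 °C.
Without lapse-rate: g' = 0.597, ΔT' = 2.5/(1−0.597) = 6.2035 °C.
Change = 6.2035 − 4.6992 = 1.50 °C.

1.50 °C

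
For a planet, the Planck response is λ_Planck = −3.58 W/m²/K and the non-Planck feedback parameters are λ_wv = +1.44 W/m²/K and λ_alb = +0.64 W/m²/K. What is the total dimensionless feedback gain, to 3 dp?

Convert to gains: g_wv = 1.44/3.58 = 0.4022; g_alb = 0.64/3.58 = 0.1788.
Total gain g = 0.581.

0.581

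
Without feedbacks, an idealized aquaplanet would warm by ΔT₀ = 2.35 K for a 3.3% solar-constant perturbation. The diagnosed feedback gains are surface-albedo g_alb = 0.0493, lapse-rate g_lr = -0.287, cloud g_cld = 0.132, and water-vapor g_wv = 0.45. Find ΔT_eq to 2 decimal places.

Total gain g = 0.0493 − 0.287 + 0.132 + 0.45 = 0.3443.
Amplification A = 1/(1 − 0.3443) = 1.525.
ΔT = 2.35 × 1.525 = 3.58 K.

3.58 K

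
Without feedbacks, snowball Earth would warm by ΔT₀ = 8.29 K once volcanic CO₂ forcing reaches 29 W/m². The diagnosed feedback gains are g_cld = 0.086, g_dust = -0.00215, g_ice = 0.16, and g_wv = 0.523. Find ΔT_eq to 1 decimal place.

35.6 K

Total gain g = 0.086 − 0.00215 + 0.16 + 0.523 = 0.76685.
Amplification A = 1/(1 − 0.76685) = 4.289.
ΔT = 8.29 × 4.289 = 35.6 K.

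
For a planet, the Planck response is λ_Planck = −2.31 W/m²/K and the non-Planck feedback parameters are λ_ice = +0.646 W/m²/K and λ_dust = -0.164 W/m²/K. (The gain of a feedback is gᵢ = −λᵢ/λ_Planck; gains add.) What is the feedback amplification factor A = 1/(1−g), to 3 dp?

1.264

Convert to gains: g_ice = 0.646/2.31 = 0.2797; g_dust = -0.164/2.31 = -0.071.
Total gain g = 0.2087.
A = 1/(1 − 0.2087) = 1.264.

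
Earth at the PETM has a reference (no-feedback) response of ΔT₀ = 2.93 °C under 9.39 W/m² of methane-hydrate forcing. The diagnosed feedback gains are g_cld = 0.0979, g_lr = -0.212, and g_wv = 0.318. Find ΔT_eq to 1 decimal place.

Total gain g = 0.0979 − 0.212 + 0.318 = 0.2039.
Amplification A = 1/(1 − 0.2039) = 1.256.
ΔT = 2.93 × 1.256 = 3.7 °C.

3.7 °C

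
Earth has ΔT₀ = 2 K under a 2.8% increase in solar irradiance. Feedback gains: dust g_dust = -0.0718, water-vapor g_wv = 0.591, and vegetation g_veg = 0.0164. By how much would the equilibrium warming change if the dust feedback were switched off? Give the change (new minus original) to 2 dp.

Original: g = 0.5356, ΔT = 2/(1−0.5356) = 4.3066 K.
Without dust: g' = 0.6074, ΔT' = 2/(1−0.6074) = 5.0942 K.
Change = 5.0942 − 4.3066 = 0.79 K.

0.79 K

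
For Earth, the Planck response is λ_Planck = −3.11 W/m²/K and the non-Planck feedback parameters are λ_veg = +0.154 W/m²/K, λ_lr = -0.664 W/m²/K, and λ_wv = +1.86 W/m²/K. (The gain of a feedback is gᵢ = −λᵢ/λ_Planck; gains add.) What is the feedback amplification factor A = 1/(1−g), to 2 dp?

1.77

Convert to gains: g_veg = 0.154/3.11 = 0.04952; g_lr = -0.664/3.11 = -0.2135; g_wv = 1.86/3.11 = 0.5981.
Total gain g = 0.43412.
A = 1/(1 − 0.43412) = 1.77.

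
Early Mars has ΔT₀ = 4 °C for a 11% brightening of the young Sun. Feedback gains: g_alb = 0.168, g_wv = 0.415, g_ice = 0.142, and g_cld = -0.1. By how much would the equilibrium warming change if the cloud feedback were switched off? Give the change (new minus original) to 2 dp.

3.88 °C

Original: g = 0.625, ΔT = 4/(1−0.625) = 10.6667 °C.
Without cloud: g' = 0.725, ΔT' = 4/(1−0.725) = 14.5455 °C.
Change = 14.5455 − 10.6667 = 3.88 °C.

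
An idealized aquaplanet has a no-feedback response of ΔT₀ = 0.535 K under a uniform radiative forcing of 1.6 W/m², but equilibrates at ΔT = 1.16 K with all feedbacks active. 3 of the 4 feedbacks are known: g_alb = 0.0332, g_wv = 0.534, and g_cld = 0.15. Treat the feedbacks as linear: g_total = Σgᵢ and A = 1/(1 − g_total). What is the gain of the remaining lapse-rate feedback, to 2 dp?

-0.18

Amplification A = ΔT/ΔT₀ = 1.16/0.535 = 2.168.
Total gain g = 1 − 1/A = 1 − 1/2.168 = 0.5387.
Known gains sum to 0.0332 + 0.534 + 0.15 = 0.7172.
g_lr = 0.5387 − 0.7172 = -0.18.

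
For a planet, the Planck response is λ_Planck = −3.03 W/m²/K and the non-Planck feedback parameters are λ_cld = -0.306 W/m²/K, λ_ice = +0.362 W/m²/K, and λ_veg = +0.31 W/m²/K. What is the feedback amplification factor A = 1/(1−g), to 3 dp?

Convert to gains: g_cld = -0.306/3.03 = -0.101; g_ice = 0.362/3.03 = 0.1195; g_veg = 0.31/3.03 = 0.1023.
Total gain g = 0.1208.
A = 1/(1 − 0.1208) = 1.137.

1.137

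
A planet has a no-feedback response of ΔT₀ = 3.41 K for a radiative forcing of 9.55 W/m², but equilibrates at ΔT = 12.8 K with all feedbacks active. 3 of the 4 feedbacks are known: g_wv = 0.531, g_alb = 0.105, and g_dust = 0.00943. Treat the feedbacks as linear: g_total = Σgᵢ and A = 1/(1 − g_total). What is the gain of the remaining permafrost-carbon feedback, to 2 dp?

0.09

Amplification A = ΔT/ΔT₀ = 12.8/3.41 = 3.754.
Total gain g = 1 − 1/A = 1 − 1/3.754 = 0.7336.
Known gains sum to 0.531 + 0.105 + 0.00943 = 0.64543.
g_pf = 0.7336 − 0.64543 = 0.09.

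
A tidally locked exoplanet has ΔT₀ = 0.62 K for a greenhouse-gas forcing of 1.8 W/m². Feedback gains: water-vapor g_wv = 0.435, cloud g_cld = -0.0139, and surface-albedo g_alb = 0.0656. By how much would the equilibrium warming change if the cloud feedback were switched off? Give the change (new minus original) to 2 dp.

Original: g = 0.4867, ΔT = 0.62/(1−0.4867) = 1.2079 K.
Without cloud: g' = 0.5006, ΔT' = 0.62/(1−0.5006) = 1.2415 K.
Change = 1.2415 − 1.2079 = 0.03 K.

0.03 K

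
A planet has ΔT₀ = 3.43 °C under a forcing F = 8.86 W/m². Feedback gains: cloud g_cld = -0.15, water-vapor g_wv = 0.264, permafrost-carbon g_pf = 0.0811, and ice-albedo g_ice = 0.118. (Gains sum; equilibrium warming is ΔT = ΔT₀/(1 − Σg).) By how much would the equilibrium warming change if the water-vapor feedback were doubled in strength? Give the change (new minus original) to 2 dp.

3.12 °C

Original: g = 0.3131, ΔT = 3.43/(1−0.3131) = 4.9934 °C.
With doubled water-vapor: g' = 0.5771, ΔT' = 3.43/(1−0.5771) = 8.1107 °C.
Change = 8.1107 − 4.9934 = 3.12 °C.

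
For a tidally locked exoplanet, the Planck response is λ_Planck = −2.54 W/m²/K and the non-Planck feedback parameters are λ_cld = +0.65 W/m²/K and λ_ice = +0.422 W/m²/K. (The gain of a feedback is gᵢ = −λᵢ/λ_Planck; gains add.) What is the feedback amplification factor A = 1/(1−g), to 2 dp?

Convert to gains: g_cld = 0.65/2.54 = 0.2559; g_ice = 0.422/2.54 = 0.1661.
Total gain g = 0.422.
A = 1/(1 − 0.422) = 1.73.

1.73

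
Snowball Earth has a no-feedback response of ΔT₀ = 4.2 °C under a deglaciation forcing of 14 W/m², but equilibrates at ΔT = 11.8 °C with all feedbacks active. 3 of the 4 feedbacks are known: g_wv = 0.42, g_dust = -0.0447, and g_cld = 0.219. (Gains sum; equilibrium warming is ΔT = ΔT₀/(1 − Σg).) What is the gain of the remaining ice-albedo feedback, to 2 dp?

0.05

Amplification A = ΔT/ΔT₀ = 11.8/4.2 = 2.81.
Total gain g = 1 − 1/A = 1 − 1/2.81 = 0.6441.
Known gains sum to 0.42 − 0.0447 + 0.219 = 0.5943.
g_ice = 0.6441 − 0.5943 = 0.05.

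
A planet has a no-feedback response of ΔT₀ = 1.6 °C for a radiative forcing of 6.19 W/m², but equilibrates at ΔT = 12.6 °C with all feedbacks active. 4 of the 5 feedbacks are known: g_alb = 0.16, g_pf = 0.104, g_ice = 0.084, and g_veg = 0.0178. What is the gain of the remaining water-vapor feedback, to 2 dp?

Amplification A = ΔT/ΔT₀ = 12.6/1.6 = 7.875.
Total gain g = 1 − 1/A = 1 − 1/7.875 = 0.873.
Known gains sum to 0.16 + 0.104 + 0.084 + 0.0178 = 0.3658.
g_wv = 0.873 − 0.3658 = 0.51.

0.51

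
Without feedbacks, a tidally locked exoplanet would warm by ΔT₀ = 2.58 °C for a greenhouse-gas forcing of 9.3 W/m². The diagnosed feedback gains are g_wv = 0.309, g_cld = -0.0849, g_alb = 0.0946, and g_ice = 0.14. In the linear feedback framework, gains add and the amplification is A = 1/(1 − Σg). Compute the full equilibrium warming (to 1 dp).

Total gain g = 0.309 − 0.0849 + 0.0946 + 0.14 = 0.4587.
Amplification A = 1/(1 − 0.4587) = 1.847.
ΔT = 2.58 × 1.847 = 4.8 °C.

4.8 °C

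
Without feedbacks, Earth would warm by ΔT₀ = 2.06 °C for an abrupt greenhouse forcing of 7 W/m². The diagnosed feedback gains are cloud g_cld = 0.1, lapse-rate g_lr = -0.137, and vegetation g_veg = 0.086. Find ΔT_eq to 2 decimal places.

Total gain g = 0.1 − 0.137 + 0.086 = 0.049.
Amplification A = 1/(1 − 0.049) = 1.052.
ΔT = 2.06 × 1.052 = 2.17 °C.

2.17 °C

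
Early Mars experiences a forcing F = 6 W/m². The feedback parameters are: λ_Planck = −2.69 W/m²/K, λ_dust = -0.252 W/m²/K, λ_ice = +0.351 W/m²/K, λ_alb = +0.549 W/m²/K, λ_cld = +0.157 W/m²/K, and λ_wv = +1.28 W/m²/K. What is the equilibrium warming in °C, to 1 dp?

9.9 °C

Net feedback parameter λ = (−2.69) + (-0.252) + (+0.351) + (+0.549) + (+0.157) + (+1.28) = -0.605 W/m²/K.
ΔT = −F/λ = −6/(-0.605) = 9.9 °C.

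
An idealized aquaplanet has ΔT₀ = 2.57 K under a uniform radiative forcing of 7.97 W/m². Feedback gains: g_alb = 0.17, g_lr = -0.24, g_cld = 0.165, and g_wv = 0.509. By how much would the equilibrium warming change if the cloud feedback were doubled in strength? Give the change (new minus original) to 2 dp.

Original: g = 0.604, ΔT = 2.57/(1−0.604) = 6.4899 K.
With doubled cloud: g' = 0.769, ΔT' = 2.57/(1−0.769) = 11.1255 K.
Change = 11.1255 − 6.4899 = 4.64 K.

4.64 K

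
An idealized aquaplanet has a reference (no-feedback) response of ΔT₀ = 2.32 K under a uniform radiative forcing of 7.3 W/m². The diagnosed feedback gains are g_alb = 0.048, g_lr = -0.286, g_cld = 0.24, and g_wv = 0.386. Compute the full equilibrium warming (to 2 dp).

Total gain g = 0.048 − 0.286 + 0.24 + 0.386 = 0.388.
Amplification A = 1/(1 − 0.388) = 1.634.
ΔT = 2.32 × 1.634 = 3.79 K.

3.79 K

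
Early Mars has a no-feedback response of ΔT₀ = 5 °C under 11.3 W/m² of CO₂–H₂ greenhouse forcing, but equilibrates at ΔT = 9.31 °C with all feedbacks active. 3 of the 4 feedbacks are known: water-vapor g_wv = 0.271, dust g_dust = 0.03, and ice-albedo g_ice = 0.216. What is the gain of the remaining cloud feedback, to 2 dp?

-0.05

Amplification A = ΔT/ΔT₀ = 9.31/5 = 1.862.
Total gain g = 1 − 1/A = 1 − 1/1.862 = 0.4629.
Known gains sum to 0.271 + 0.03 + 0.216 = 0.517.
g_cld = 0.4629 − 0.517 = -0.05.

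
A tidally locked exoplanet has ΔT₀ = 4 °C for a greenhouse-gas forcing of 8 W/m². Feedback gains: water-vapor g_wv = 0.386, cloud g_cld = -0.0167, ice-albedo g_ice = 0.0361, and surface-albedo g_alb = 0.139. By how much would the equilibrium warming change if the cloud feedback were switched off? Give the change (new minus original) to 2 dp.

0.33 °C

Original: g = 0.5444, ΔT = 4/(1−0.5444) = 8.7796 °C.
Without cloud: g' = 0.5611, ΔT' = 4/(1−0.5611) = 9.1137 °C.
Change = 9.1137 − 8.7796 = 0.33 °C.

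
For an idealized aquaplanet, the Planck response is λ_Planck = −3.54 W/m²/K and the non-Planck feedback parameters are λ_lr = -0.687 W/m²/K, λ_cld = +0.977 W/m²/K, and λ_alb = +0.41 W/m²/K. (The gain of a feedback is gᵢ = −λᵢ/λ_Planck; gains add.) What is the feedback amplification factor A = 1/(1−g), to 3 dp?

Convert to gains: g_lr = -0.687/3.54 = -0.1941; g_cld = 0.977/3.54 = 0.276; g_alb = 0.41/3.54 = 0.1158.
Total gain g = 0.1977.
A = 1/(1 − 0.1977) = 1.246.

1.246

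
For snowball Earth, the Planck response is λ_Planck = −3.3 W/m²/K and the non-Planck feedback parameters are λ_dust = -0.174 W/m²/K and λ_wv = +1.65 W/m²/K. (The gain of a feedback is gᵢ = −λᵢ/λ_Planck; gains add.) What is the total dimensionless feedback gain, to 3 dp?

Convert to gains: g_dust = -0.174/3.3 = -0.05273; g_wv = 1.65/3.3 = 0.5.
Total gain g = 0.44727.

0.447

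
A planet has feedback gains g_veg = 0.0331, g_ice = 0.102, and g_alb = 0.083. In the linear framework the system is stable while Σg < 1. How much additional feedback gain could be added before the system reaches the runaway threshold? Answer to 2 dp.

0.78

Current total gain = 0.0331 + 0.102 + 0.083 = 0.2181.
Margin to runaway = 1 − 0.2181 = 0.78.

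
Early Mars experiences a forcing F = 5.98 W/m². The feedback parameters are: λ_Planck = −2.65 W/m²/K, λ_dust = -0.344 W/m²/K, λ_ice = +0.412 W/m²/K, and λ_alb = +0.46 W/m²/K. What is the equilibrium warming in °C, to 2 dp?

Net feedback parameter λ = (−2.65) + (-0.344) + (+0.412) + (+0.46) = -2.122 W/m²/K.
ΔT = −F/λ = −5.98/(-2.122) = 2.82 °C.

2.82 °C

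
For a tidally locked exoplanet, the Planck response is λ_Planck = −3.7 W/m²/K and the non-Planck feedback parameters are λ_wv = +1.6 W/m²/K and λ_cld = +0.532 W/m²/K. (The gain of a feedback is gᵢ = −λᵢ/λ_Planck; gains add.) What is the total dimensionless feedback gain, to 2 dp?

0.58

Convert to gains: g_wv = 1.6/3.7 = 0.4324; g_cld = 0.532/3.7 = 0.1438.
Total gain g = 0.5762.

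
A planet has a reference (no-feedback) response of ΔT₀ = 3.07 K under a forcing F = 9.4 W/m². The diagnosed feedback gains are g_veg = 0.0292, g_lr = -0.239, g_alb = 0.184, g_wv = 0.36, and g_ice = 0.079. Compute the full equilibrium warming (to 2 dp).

Total gain g = 0.0292 − 0.239 + 0.184 + 0.36 + 0.079 = 0.4132.
Amplification A = 1/(1 − 0.4132) = 1.704.
ΔT = 3.07 × 1.704 = 5.23 K.

5.23 K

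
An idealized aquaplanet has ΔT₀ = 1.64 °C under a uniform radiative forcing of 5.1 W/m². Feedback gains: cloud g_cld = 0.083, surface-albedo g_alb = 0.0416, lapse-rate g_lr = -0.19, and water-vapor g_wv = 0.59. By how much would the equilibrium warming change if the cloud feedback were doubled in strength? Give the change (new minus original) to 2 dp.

Original: g = 0.5246, ΔT = 1.64/(1−0.5246) = 3.4497 °C.
With doubled cloud: g' = 0.6076, ΔT' = 1.64/(1−0.6076) = 4.1794 °C.
Change = 4.1794 − 3.4497 = 0.73 °C.

0.73 °C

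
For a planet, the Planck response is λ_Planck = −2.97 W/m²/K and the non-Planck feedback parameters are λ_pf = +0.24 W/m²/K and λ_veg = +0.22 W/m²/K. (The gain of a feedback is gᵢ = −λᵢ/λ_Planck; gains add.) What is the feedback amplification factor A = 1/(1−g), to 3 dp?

1.183

Convert to gains: g_pf = 0.24/2.97 = 0.08081; g_veg = 0.22/2.97 = 0.07407.
Total gain g = 0.15488.
A = 1/(1 − 0.15488) = 1.183.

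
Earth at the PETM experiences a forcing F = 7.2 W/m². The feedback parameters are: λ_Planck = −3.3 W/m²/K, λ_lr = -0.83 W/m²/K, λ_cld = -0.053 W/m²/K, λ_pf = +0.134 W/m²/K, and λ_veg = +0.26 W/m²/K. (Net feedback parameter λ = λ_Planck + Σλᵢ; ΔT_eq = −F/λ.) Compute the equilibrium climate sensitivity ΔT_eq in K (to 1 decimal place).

1.9 K

Net feedback parameter λ = (−3.3) + (-0.83) + (-0.053) + (+0.134) + (+0.26) = -3.789 W/m²/K.
ΔT = −F/λ = −7.2/(-3.789) = 1.9 K.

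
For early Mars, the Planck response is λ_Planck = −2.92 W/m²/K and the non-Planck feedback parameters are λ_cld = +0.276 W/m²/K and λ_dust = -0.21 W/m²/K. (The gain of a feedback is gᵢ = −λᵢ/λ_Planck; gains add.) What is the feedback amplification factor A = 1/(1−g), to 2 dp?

Convert to gains: g_cld = 0.276/2.92 = 0.09452; g_dust = -0.21/2.92 = -0.07192.
Total gain g = 0.0226.
A = 1/(1 − 0.0226) = 1.02.

1.02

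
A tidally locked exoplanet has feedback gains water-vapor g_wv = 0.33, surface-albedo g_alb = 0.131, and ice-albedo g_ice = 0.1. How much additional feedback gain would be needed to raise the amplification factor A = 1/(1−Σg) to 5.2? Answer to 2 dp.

0.25

Current total gain = 0.561.
Target gain for A = 5.2: g* = 1 − 1/5.2 = 0.8077.
Additional gain needed = 0.8077 − 0.561 = 0.25.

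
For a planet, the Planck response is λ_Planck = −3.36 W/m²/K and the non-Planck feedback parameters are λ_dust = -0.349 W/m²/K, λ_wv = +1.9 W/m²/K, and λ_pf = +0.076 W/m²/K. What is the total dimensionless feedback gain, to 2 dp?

Convert to gains: g_dust = -0.349/3.36 = -0.1039; g_wv = 1.9/3.36 = 0.5655; g_pf = 0.076/3.36 = 0.02262.
Total gain g = 0.48422.

0.48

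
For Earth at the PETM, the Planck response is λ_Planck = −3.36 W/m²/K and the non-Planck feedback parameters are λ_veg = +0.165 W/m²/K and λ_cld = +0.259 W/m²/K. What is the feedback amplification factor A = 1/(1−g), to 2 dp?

Convert to gains: g_veg = 0.165/3.36 = 0.04911; g_cld = 0.259/3.36 = 0.07708.
Total gain g = 0.12619.
A = 1/(1 − 0.12619) = 1.14.

1.14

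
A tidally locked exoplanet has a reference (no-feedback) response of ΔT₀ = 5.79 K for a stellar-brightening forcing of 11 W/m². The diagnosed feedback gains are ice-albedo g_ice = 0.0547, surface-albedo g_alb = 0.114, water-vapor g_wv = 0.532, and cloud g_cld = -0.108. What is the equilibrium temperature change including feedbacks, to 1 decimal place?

14.2 K

Total gain g = 0.0547 + 0.114 + 0.532 − 0.108 = 0.5927.
Amplification A = 1/(1 − 0.5927) = 2.455.
ΔT = 5.79 × 2.455 = 14.2 K.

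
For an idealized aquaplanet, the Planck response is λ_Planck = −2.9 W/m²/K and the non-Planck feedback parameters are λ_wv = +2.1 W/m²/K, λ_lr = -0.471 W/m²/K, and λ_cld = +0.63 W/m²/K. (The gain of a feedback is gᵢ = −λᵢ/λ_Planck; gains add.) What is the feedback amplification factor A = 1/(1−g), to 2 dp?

4.52

Convert to gains: g_wv = 2.1/2.9 = 0.7241; g_lr = -0.471/2.9 = -0.1624; g_cld = 0.63/2.9 = 0.2172.
Total gain g = 0.7789.
A = 1/(1 − 0.7789) = 4.52.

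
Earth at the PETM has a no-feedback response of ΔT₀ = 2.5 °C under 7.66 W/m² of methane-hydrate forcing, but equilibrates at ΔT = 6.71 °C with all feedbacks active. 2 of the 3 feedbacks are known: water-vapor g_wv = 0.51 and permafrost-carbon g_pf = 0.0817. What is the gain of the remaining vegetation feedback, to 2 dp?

Amplification A = ΔT/ΔT₀ = 6.71/2.5 = 2.684.
Total gain g = 1 − 1/A = 1 − 1/2.684 = 0.6274.
Known gains sum to 0.51 + 0.0817 = 0.5917.
g_veg = 0.6274 − 0.5917 = 0.04.

0.04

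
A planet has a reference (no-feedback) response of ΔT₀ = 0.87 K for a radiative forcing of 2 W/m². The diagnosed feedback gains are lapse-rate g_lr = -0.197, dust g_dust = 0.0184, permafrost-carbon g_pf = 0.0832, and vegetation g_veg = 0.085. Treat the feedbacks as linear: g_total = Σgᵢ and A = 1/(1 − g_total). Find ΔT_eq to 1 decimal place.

Total gain g = -0.197 + 0.0184 + 0.0832 + 0.085 = -0.0104.
Amplification A = 1/(1 + 0.0104) = 0.9897.
ΔT = 0.87 × 0.9897 = 0.9 K.

0.9 K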